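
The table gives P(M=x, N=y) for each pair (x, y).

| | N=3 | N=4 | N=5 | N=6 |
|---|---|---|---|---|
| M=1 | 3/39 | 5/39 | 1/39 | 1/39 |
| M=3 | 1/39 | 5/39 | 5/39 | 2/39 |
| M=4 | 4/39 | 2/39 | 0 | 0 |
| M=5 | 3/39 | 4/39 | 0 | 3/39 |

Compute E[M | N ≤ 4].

85/27

P(N ≤ 4) = 9/13.
Summing M·P(M=x,N=y) over the conditioning event gives 85/39.
E[M | N ≤ 4] = (85/39) / (9/13) = 85/27.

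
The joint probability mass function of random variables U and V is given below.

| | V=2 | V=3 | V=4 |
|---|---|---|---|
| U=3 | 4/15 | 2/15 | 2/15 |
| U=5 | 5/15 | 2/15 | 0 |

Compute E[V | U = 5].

P(U = 5) = 7/15.
Σ V·P over the event = 2·(5/15) + 3·(2/15) = 16/15.
E[V | U = 5] = (16/15) / (7/15) = 16/7.

16/7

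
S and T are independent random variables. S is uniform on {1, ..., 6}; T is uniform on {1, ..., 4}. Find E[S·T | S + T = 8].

43/3

Outcomes with S + T = 8: (4,4), (5,3), (6,2), each with probability 1/24.
E[S·T | S + T = 8] = (16 + 15 + 12) / 3 = 43/3.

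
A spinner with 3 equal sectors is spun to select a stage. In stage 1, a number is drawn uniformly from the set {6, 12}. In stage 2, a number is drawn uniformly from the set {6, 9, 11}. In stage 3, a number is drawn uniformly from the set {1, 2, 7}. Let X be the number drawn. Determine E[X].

E[X | stage 1] = (6+12)/2 = 9.
E[X | stage 2] = (6+9+11)/3 = 26/3.
E[X | stage 3] = (1+2+7)/3 = 10/3.
By the law of total expectation,
E[X] = (1/3)·(9) + (1/3)·(26/3) + (1/3)·(10/3) = 7.

7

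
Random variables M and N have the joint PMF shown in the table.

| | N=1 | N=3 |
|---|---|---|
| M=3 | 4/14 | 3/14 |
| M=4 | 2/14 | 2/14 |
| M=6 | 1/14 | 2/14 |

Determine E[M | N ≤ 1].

P(N ≤ 1) = 1/2.
Σ M·P over the event = 3·(4/14) + 4·(2/14) + 6·(1/14) = 13/7.
E[M | N ≤ 1] = (13/7) / (1/2) = 26/7.

26/7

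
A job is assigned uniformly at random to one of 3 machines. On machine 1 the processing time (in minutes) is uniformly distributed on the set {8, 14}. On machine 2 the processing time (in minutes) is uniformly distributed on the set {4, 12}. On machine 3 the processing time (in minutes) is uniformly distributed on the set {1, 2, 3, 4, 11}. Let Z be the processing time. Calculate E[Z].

E[Z | machine 1] = (8+14)/2 = 11.
E[Z | machine 2] = (4+12)/2 = 8.
E[Z | machine 3] = (1+2+3+4+11)/5 = 21/5.
By the law of total expectation,
E[Z] = (1/3)·(11) + (1/3)·(8) + (1/3)·(21/5) = 116/15.

116/15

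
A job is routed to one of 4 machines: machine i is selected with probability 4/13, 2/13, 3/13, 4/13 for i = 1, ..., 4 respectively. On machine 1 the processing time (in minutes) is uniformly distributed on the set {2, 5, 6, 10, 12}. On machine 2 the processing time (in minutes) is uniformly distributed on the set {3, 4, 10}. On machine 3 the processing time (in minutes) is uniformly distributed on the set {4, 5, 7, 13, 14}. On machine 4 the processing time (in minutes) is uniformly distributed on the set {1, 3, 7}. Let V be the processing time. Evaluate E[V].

399/65

E[V | machine 1] = (2+5+6+10+12)/5 = 7.
E[V | machine 2] = (3+4+10)/3 = 17/3.
E[V | machine 3] = (4+5+7+13+14)/5 = 43/5.
E[V | machine 4] = (1+3+7)/3 = 11/3.
By the law of total expectation,
E[V] = (4/13)·(7) + (2/13)·(17/3) + (3/13)·(43/5) + (4/13)·(11/3) = 399/65.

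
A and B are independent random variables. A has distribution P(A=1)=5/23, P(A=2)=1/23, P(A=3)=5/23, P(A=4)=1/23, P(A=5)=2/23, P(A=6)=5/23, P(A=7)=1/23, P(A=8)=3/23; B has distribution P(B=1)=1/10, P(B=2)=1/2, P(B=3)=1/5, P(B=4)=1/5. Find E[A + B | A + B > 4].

1377/179

P(A + B > 4) = 179/230.
Summing (A+B)·P(x,y) over outcomes with A + B > 4 gives 1377/230.
E[A + B | A + B > 4] = (1377/230) / (179/230) = 1377/179.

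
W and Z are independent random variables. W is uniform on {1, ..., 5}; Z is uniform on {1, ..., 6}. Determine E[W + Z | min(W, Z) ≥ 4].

Outcomes with min(W, Z) ≥ 4: (4,4), (4,5), (4,6), (5,4), (5,5), (5,6), each with probability 1/30.
E[W + Z | min(W, Z) ≥ 4] = (8 + 9 + 10 + 9 + 10 + 11) / 6 = 19/2.

19/2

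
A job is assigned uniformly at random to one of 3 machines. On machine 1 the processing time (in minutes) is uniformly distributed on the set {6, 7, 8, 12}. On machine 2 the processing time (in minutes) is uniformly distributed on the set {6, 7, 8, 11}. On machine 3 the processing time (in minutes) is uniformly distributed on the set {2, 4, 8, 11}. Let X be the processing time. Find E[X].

15/2

E[X | machine 1] = (6+7+8+12)/4 = 33/4.
E[X | machine 2] = (6+7+8+11)/4 = 8.
E[X | machine 3] = (2+4+8+11)/4 = 25/4.
By the law of total expectation,
E[X] = (1/3)·(33/4) + (1/3)·(8) + (1/3)·(25/4) = 15/2.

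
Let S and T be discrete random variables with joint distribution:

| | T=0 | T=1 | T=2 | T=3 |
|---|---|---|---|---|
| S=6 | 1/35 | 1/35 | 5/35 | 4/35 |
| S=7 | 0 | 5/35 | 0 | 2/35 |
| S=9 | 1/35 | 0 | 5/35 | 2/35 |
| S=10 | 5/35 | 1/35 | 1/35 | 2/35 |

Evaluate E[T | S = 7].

11/7

P(S = 7) = 1/5.
Σ T·P over the event = 1·(5/35) + 3·(2/35) = 11/35.
E[T | S = 7] = (11/35) / (1/5) = 11/7.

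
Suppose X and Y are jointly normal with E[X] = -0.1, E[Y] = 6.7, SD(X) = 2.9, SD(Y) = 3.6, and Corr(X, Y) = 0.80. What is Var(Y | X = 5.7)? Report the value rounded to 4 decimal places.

The conditional variance in a bivariate normal is σ_Y²(1 − ρ²), independent of x.
Var(Y | X=5.7) = (3.6)²·(1 − (0.80)²) = 12.96·0.36 = 4.6656.

4.6656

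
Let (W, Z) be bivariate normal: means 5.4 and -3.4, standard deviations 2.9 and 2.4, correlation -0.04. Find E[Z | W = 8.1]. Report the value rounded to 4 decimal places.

-3.4894

For a bivariate normal, E[Z | W=x] = μ_Z + ρ·(σ_Z/σ_W)·(x − μ_W).
E[Z | W=8.1] = -3.4 + (-0.04)·(2.4/2.9)·(8.1 − (5.4)) = -3.4 + (-0.033103)·(2.7) = -3.4894.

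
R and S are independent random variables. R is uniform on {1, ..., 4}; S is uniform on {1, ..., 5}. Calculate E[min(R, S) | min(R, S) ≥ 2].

8/3

P(min(R, S) ≥ 2) = 3/5.
Summing min(R,S)·P(x,y) over outcomes with min(R, S) ≥ 2 gives 8/5.
E[min(R, S) | min(R, S) ≥ 2] = (8/5) / (3/5) = 8/3.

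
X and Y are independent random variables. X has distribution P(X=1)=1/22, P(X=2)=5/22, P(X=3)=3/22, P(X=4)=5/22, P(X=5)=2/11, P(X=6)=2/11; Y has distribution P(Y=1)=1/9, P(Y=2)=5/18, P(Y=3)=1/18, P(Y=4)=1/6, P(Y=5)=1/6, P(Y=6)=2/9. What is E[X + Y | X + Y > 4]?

2787/347

P(X + Y > 4) = 347/396.
Summing (X+Y)·P(x,y) over outcomes with X + Y > 4 gives 929/132.
E[X + Y | X + Y > 4] = (929/132) / (347/396) = 2787/347.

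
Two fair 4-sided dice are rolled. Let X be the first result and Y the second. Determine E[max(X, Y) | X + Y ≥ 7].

Outcomes with X + Y ≥ 7: (3,4), (4,3), (4,4), each with probability 1/16.
E[max(X, Y) | X + Y ≥ 7] = (4 + 4 + 4) / 3 = 4.

4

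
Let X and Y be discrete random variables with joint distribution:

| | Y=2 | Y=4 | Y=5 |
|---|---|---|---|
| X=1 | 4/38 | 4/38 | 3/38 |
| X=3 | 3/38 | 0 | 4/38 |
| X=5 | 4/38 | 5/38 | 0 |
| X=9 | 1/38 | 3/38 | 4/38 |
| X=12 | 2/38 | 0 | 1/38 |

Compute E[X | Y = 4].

P(Y = 4) = 6/19.
Σ X·P over the event = 1·(4/38) + 5·(5/38) + 9·(3/38) = 28/19.
E[X | Y = 4] = (28/19) / (6/19) = 14/3.

14/3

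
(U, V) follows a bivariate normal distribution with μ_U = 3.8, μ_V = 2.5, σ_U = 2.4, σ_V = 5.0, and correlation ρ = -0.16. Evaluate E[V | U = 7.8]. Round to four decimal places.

1.1667

E[V | U=x] = μ_V + ρ(σ_V/σ_U)(x − μ_U) for jointly normal variables.
E[V | U=7.8] = 2.5 + (-0.16)·(5.0/2.4)·(7.8 − (3.8)) = 2.5 + (-0.33333)·(4) = 1.1667.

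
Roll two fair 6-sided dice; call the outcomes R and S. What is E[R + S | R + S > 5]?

106/13

P(R + S > 5) = 13/18.
Summing (R+S)·P(x,y) over outcomes with R + S > 5 gives 53/9.
E[R + S | R + S > 5] = (53/9) / (13/18) = 106/13.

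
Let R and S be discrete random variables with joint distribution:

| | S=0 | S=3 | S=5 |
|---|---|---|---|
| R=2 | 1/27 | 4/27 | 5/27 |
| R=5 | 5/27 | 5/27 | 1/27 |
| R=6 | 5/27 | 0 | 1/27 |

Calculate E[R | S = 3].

11/3

P(S = 3) = 1/3.
Σ R·P over the event = 2·(4/27) + 5·(5/27) = 11/9.
E[R | S = 3] = (11/9) / (1/3) = 11/3.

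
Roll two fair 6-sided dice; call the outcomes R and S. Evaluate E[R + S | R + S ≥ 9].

Outcomes with R + S ≥ 9: (3,6), (4,5), (4,6), (5,4), (5,5), (5,6), (6,3), (6,4), (6,5), (6,6), each with probability 1/36.
E[R + S | R + S ≥ 9] = (9 + 9 + 10 + 9 + 10 + 11 + 9 + 10 + 11 + 12) / 10 = 10.

10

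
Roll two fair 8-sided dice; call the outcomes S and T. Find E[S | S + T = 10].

P(S + T = 10) = 7/64.
Summing S·P(x,y) over outcomes with S + T = 10 gives 35/64.
E[S | S + T = 10] = (35/64) / (7/64) = 5.

5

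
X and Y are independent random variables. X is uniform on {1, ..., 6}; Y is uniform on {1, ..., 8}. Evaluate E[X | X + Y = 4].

Outcomes with X + Y = 4: (1,3), (2,2), (3,1), each with probability 1/48.
E[X | X + Y = 4] = (1 + 2 + 3) / 3 = 2.

2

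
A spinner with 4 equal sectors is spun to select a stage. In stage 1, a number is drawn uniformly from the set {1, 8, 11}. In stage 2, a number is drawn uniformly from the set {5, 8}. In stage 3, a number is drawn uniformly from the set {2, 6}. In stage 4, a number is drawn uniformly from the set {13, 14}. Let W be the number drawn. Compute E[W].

E[W | stage 1] = (1+8+11)/3 = 20/3.
E[W | stage 2] = (5+8)/2 = 13/2.
E[W | stage 3] = (2+6)/2 = 4.
E[W | stage 4] = (13+14)/2 = 27/2.
E[W] = (1/4)·(20/3) + (1/4)·(13/2) + (1/4)·(4) + (1/4)·(27/2) = 23/3.

23/3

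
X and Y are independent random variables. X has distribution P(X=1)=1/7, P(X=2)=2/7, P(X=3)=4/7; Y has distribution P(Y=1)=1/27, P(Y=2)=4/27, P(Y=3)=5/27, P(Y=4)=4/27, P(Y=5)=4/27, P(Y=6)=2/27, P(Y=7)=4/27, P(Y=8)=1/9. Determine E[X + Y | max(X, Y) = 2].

25/7

P(max(X, Y) = 2) = 2/27.
Summing (X+Y)·P(x,y) over outcomes with max(X, Y) = 2 gives 50/189.
E[X + Y | max(X, Y) = 2] = (50/189) / (2/27) = 25/7.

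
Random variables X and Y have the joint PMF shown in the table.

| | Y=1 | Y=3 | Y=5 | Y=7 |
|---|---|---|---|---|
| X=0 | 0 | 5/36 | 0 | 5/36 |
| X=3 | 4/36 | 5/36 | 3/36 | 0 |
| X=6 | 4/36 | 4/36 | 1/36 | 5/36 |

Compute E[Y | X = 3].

P(X = 3) = 1/3.
Σ Y·P over the event = 1·(4/36) + 3·(5/36) + 5·(3/36) = 17/18.
E[Y | X = 3] = (17/18) / (1/3) = 17/6.

17/6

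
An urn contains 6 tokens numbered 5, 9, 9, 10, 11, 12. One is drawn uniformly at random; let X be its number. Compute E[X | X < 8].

P(X < 8) = 1/6.
Σ over the event: 5·1/6 = 5/6.
E[X | X < 8] = (5/6) / (1/6) = 5.

5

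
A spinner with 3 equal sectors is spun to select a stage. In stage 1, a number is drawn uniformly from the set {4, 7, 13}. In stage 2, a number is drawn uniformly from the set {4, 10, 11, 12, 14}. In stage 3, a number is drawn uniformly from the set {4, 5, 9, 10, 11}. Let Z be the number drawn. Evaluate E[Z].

26/3

E[Z | stage 1] = (4+7+13)/3 = 8.
E[Z | stage 2] = (4+10+11+12+14)/5 = 51/5.
E[Z | stage 3] = (4+5+9+10+11)/5 = 39/5.
By the law of total expectation,
E[Z] = (1/3)·(8) + (1/3)·(51/5) + (1/3)·(39/5) = 26/3.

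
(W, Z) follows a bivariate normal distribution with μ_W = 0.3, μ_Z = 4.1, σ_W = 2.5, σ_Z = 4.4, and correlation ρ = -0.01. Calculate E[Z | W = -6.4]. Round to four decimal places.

E[Z | W=x] = μ_Z + ρ(σ_Z/σ_W)(x − μ_W) for jointly normal variables.
E[Z | W=-6.4] = 4.1 + (-0.01)·(4.4/2.5)·(-6.4 − (0.3)) = 4.1 + (-0.0176)·(-6.7) = 4.2179.

4.2179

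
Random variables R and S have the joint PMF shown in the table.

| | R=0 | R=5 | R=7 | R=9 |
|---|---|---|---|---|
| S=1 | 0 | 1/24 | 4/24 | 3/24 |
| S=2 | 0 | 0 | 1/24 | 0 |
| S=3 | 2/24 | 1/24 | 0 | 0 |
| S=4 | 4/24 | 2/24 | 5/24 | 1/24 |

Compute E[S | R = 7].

13/5

P(R = 7) = 5/12.
Σ S·P over the event = 1·(4/24) + 2·(1/24) + 4·(5/24) = 13/12.
E[S | R = 7] = (13/12) / (5/12) = 13/5.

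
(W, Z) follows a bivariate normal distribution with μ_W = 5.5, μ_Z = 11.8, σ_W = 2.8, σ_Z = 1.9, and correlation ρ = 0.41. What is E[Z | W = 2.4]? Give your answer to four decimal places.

For a bivariate normal, E[Z | W=x] = μ_Z + ρ·(σ_Z/σ_W)·(x − μ_W).
E[Z | W=2.4] = 11.8 + (0.41)·(1.9/2.8)·(2.4 − (5.5)) = 11.8 + (0.27821)·(-3.1) = 10.9375.

10.9375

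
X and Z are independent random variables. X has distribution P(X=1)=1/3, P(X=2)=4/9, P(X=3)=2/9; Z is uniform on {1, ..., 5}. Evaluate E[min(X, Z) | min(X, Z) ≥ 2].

P(min(X, Z) ≥ 2) = 8/15.
Summing min(X,Z)·P(x,y) over outcomes with min(X, Z) ≥ 2 gives 6/5.
E[min(X, Z) | min(X, Z) ≥ 2] = (6/5) / (8/15) = 9/4.

9/4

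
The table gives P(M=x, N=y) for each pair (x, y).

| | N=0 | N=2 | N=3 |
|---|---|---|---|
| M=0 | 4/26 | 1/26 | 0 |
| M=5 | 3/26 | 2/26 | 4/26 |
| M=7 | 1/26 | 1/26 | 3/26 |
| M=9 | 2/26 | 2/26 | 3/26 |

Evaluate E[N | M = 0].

P(M = 0) = 5/26.
Σ N·P over the event = 0·(4/26) + 2·(1/26) = 1/13.
E[N | M = 0] = (1/13) / (5/26) = 2/5.

2/5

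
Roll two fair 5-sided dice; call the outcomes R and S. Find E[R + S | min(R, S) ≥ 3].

8

Outcomes with min(R, S) ≥ 3: (3,3), (3,4), (3,5), (4,3), (4,4), (4,5), (5,3), (5,4), (5,5), each with probability 1/25.
E[R + S | min(R, S) ≥ 3] = (6 + 7 + 8 + 7 + 8 + 9 + 8 + 9 + 10) / 9 = 8.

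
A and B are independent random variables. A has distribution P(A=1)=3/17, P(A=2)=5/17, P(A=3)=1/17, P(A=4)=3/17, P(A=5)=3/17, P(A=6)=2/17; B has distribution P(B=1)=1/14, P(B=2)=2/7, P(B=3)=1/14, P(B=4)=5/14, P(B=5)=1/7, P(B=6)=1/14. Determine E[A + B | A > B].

216/29

P(A > B) = 87/238.
Summing (A+B)·P(x,y) over outcomes with A > B gives 324/119.
E[A + B | A > B] = (324/119) / (87/238) = 216/29.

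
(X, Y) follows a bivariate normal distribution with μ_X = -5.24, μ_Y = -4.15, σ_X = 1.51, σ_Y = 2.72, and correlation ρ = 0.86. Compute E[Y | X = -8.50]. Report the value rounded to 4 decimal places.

For a bivariate normal, E[Y | X=x] = μ_Y + ρ·(σ_Y/σ_X)·(x − μ_X).
E[Y | X=-8.50] = -4.15 + (0.86)·(2.72/1.51)·(-8.50 − (-5.24)) = -4.15 + (1.54914)·(-3.26) = -9.2002.

-9.2002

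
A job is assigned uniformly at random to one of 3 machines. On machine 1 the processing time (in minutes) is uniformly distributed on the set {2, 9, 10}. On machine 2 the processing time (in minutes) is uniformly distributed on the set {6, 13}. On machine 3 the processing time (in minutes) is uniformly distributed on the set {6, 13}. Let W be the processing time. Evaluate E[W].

E[W | machine 1] = (2+9+10)/3 = 7.
E[W | machine 2] = (6+13)/2 = 19/2.
E[W | machine 3] = (6+13)/2 = 19/2.
By the law of total expectation,
E[W] = (1/3)·(7) + (1/3)·(19/2) + (1/3)·(19/2) = 26/3.

26/3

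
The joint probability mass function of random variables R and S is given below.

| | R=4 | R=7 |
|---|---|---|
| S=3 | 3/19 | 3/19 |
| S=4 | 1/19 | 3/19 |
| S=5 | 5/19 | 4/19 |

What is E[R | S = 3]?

11/2

P(S = 3) = 6/19.
Σ R·P over the event = 4·(3/19) + 7·(3/19) = 33/19.
E[R | S = 3] = (33/19) / (6/19) = 11/2.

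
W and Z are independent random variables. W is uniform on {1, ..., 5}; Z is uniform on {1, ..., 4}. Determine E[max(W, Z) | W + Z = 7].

13/3

Outcomes with W + Z = 7: (3,4), (4,3), (5,2), each with probability 1/20.
E[max(W, Z) | W + Z = 7] = (4 + 4 + 5) / 3 = 13/3.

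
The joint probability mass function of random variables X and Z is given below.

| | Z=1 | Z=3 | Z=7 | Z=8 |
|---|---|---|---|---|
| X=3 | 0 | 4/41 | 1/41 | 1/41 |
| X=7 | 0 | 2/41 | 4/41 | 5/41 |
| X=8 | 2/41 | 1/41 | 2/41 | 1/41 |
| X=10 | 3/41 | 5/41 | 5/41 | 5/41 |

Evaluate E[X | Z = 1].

P(Z = 1) = 5/41.
Summing X·P(X=x,Z=y) over the conditioning event gives 46/41.
E[X | Z = 1] = (46/41) / (5/41) = 46/5.

46/5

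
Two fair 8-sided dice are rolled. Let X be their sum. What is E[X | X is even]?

9

P(X is even) = 1/2.
Σ over the event: 2·1/64 + 4·3/64 + 6·5/64 + 8·7/64 + 10·7/64 + 12·5/64 + 14·3/64 + 16·1/64 = 9/2.
E[X | X is even] = (9/2) / (1/2) = 9.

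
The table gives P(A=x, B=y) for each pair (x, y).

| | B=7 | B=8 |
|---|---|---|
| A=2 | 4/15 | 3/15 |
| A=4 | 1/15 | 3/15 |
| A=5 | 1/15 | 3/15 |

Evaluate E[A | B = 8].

11/3

P(B = 8) = 3/5.
Σ A·P over the event = 2·(3/15) + 4·(3/15) + 5·(3/15) = 11/5.
E[A | B = 8] = (11/5) / (3/5) = 11/3.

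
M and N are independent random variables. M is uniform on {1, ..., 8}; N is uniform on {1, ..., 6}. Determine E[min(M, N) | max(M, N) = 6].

36/11

P(max(M, N) = 6) = 11/48.
Summing min(M,N)·P(x,y) over outcomes with max(M, N) = 6 gives 3/4.
E[min(M, N) | max(M, N) = 6] = (3/4) / (11/48) = 36/11.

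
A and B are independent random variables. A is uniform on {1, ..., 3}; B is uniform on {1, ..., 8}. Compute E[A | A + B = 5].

2

Outcomes with A + B = 5: (1,4), (2,3), (3,2), each with probability 1/24.
E[A | A + B = 5] = (1 + 2 + 3) / 3 = 2.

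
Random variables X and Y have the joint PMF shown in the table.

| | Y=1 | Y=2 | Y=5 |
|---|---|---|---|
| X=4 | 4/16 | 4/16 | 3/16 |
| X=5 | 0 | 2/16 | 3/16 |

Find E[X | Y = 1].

4

P(Y = 1) = 1/4.
Σ X·P over the event = 4·(4/16) = 1.
E[X | Y = 1] = (1) / (1/4) = 4.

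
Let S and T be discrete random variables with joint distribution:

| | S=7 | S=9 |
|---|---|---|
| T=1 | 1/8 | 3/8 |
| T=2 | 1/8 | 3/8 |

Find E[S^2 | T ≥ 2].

73

P(T ≥ 2) = 1/2.
Σ S^2·P over the event = 49·(1/8) + 81·(3/8) = 73/2.
E[S^2 | T ≥ 2] = (73/2) / (1/2) = 73.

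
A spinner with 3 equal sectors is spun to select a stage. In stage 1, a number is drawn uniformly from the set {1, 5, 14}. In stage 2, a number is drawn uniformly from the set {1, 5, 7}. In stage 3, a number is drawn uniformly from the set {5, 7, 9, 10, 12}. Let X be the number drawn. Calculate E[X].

98/15

E[X | stage 1] = (1+5+14)/3 = 20/3.
E[X | stage 2] = (1+5+7)/3 = 13/3.
E[X | stage 3] = (5+7+9+10+12)/5 = 43/5.
E[X] = (1/3)·(20/3) + (1/3)·(13/3) + (1/3)·(43/5) = 98/15.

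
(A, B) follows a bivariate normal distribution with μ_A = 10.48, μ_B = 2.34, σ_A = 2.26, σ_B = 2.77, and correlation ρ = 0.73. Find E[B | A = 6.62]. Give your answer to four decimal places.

For a bivariate normal, E[B | A=x] = μ_B + ρ·(σ_B/σ_A)·(x − μ_A).
E[B | A=6.62] = 2.34 + (0.73)·(2.77/2.26)·(6.62 − (10.48)) = 2.34 + (0.89473)·(-3.86) = -1.1137.

-1.1137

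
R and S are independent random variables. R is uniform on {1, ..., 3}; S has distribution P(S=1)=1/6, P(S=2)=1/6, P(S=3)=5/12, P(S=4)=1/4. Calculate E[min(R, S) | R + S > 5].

30/11

P(R + S > 5) = 11/36.
Summing min(R,S)·P(x,y) over outcomes with R + S > 5 gives 5/6.
E[min(R, S) | R + S > 5] = (5/6) / (11/36) = 30/11.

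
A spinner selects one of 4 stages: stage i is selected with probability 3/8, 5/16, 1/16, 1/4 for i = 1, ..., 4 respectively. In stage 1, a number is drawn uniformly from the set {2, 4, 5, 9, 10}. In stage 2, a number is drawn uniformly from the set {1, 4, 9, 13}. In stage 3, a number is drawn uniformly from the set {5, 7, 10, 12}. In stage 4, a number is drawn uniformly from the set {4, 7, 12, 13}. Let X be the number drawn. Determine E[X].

E[X | stage 1] = (2+4+5+9+10)/5 = 6.
E[X | stage 2] = (1+4+9+13)/4 = 27/4.
E[X | stage 3] = (5+7+10+12)/4 = 17/2.
E[X | stage 4] = (4+7+12+13)/4 = 9.
E[X] = (3/8)·(6) + (5/16)·(27/4) + (1/16)·(17/2) + (1/4)·(9) = 457/64.

457/64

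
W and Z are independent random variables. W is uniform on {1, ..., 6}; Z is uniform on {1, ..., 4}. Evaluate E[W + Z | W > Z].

P(W > Z) = 7/12.
Summing (W+Z)·P(x,y) over outcomes with W > Z gives 47/12.
E[W + Z | W > Z] = (47/12) / (7/12) = 47/7.

47/7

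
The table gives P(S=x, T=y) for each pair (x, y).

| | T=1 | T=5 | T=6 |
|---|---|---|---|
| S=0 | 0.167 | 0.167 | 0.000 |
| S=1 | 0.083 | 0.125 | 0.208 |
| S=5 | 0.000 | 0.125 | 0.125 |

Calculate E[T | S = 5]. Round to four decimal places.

5.5000

P(S = 5) = 0.250.
Σ T·P over the event = 5·(0.125) + 6·(0.125) = 1.375.
E[T | S = 5] = (1.375) / (0.250) = 5.5000.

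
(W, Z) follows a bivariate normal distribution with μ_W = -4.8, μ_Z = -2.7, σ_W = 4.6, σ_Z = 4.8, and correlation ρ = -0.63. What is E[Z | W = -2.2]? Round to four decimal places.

-4.4092

The regression of Z on W has slope ρ·σ_Z/σ_W and passes through (μ_W, μ_Z).
E[Z | W=-2.2] = -2.7 + (-0.63)·(4.8/4.6)·(-2.2 − (-4.8)) = -2.7 + (-0.65739)·(2.6) = -4.4092.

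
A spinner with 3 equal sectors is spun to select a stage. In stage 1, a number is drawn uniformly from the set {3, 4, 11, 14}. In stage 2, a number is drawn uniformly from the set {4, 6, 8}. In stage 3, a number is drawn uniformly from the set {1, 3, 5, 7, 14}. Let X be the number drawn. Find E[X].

20/3

E[X | stage 1] = (3+4+11+14)/4 = 8.
E[X | stage 2] = (4+6+8)/3 = 6.
E[X | stage 3] = (1+3+5+7+14)/5 = 6.
By the law of total expectation,
E[X] = (1/3)·(8) + (1/3)·(6) + (1/3)·(6) = 20/3.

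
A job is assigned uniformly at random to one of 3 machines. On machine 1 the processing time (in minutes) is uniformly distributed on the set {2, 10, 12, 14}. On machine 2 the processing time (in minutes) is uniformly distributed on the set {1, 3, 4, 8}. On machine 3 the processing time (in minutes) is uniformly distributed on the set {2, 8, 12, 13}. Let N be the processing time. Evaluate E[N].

89/12

E[N | machine 1] = (2+10+12+14)/4 = 19/2.
E[N | machine 2] = (1+3+4+8)/4 = 4.
E[N | machine 3] = (2+8+12+13)/4 = 35/4.
By the law of total expectation,
E[N] = (1/3)·(19/2) + (1/3)·(4) + (1/3)·(35/4) = 89/12.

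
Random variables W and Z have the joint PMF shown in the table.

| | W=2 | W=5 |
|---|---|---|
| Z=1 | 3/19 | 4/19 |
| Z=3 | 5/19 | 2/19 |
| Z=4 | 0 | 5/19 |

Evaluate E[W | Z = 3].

P(Z = 3) = 7/19.
Σ W·P over the event = 2·(5/19) + 5·(2/19) = 20/19.
E[W | Z = 3] = (20/19) / (7/19) = 20/7.

20/7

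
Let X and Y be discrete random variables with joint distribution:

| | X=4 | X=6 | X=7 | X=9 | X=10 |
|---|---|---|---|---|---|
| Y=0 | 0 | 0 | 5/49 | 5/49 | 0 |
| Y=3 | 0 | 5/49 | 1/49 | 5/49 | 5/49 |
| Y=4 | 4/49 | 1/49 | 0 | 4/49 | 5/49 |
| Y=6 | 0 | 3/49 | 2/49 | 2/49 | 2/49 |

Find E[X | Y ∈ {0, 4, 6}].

86/11

P(Y ∈ {0, 4, 6}) = 33/49.
Summing X·P(X=x,Y=y) over the conditioning event gives 258/49.
E[X | Y ∈ {0, 4, 6}] = (258/49) / (33/49) = 86/11.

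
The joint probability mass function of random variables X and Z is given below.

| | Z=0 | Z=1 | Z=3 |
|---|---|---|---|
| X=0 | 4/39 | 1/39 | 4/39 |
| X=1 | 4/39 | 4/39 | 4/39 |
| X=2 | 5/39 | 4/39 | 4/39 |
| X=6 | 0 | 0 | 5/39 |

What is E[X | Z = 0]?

14/13

P(Z = 0) = 1/3.
Σ X·P over the event = 0·(4/39) + 1·(4/39) + 2·(5/39) = 14/39.
E[X | Z = 0] = (14/39) / (1/3) = 14/13.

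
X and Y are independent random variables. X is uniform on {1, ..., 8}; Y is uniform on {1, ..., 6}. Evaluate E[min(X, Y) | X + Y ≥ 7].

P(X + Y ≥ 7) = 11/16.
Summing min(X,Y)·P(x,y) over outcomes with X + Y ≥ 7 gives 37/16.
E[min(X, Y) | X + Y ≥ 7] = (37/16) / (11/16) = 37/11.

37/11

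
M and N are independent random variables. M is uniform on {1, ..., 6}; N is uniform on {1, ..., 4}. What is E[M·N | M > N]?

P(M > N) = 7/12.
Summing MN·P(x,y) over outcomes with M > N gives 145/24.
E[M·N | M > N] = (145/24) / (7/12) = 145/14.

145/14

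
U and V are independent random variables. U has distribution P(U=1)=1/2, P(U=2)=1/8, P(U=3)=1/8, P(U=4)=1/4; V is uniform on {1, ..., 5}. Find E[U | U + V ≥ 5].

66/25

P(U + V ≥ 5) = 5/8.
Summing U·P(x,y) over outcomes with U + V ≥ 5 gives 33/20.
E[U | U + V ≥ 5] = (33/20) / (5/8) = 66/25.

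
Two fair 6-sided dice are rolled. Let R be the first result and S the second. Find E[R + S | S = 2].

P(S = 2) = 1/6.
Summing (R+S)·P(x,y) over outcomes with S = 2 gives 11/12.
E[R + S | S = 2] = (11/12) / (1/6) = 11/2.

11/2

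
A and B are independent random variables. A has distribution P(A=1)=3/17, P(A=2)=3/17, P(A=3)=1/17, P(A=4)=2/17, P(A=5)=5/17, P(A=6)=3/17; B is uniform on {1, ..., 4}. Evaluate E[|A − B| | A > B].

P(A > B) = 43/68.
Summing |A−B|·P(x,y) over outcomes with A > B gives 55/34.
E[|A − B| | A > B] = (55/34) / (43/68) = 110/43.

110/43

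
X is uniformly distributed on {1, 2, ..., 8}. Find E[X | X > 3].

6

Given X > 3, X is equally likely to be any of {4, 5, 6, 7, 8}.
E[X | X > 3] = (4 + 5 + 6 + 7 + 8) / 5 = 6.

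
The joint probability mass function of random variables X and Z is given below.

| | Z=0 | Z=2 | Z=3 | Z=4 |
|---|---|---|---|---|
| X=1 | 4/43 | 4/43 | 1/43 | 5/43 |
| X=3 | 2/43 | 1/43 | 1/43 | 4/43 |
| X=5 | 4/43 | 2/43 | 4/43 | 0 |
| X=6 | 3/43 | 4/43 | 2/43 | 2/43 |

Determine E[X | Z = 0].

48/13

P(Z = 0) = 13/43.
Σ X·P over the event = 1·(4/43) + 3·(2/43) + 5·(4/43) + 6·(3/43) = 48/43.
E[X | Z = 0] = (48/43) / (13/43) = 48/13.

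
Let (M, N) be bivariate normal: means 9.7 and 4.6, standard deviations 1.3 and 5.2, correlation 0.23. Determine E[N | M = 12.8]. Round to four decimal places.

The regression of N on M has slope ρ·σ_N/σ_M and passes through (μ_M, μ_N).
E[N | M=12.8] = 4.6 + (0.23)·(5.2/1.3)·(12.8 − (9.7)) = 4.6 + (0.92)·(3.1) = 7.4520.

7.4520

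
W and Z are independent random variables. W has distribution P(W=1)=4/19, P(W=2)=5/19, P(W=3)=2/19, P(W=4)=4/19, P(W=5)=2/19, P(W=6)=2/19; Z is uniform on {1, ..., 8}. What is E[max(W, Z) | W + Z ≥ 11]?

P(W + Z ≥ 11) = 3/19.
Summing max(W,Z)·P(x,y) over outcomes with W + Z ≥ 11 gives 43/38.
E[max(W, Z) | W + Z ≥ 11] = (43/38) / (3/19) = 43/6.

43/6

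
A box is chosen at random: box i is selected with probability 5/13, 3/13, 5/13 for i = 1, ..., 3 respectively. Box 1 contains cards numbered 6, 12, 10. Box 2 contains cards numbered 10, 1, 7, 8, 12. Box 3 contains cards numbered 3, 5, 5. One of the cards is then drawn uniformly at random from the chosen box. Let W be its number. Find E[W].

E[W | box 1] = (6+12+10)/3 = 28/3.
E[W | box 2] = (10+1+7+8+12)/5 = 38/5.
E[W | box 3] = (3+5+5)/3 = 13/3.
By the law of total expectation,
E[W] = (5/13)·(28/3) + (3/13)·(38/5) + (5/13)·(13/3) = 1367/195.

1367/195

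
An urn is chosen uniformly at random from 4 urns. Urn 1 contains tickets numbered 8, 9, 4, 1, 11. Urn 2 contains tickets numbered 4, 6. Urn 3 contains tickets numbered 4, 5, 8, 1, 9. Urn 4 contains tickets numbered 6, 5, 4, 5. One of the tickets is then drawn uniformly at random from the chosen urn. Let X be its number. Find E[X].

E[X | urn 1] = (8+9+4+1+11)/5 = 33/5.
E[X | urn 2] = (4+6)/2 = 5.
E[X | urn 3] = (4+5+8+1+9)/5 = 27/5.
E[X | urn 4] = (6+5+4+5)/4 = 5.
E[X] = (1/4)·(33/5) + (1/4)·(5) + (1/4)·(27/5) + (1/4)·(5) = 11/2.

11/2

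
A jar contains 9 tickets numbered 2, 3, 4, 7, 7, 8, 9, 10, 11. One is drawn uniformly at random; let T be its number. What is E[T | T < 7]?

3

P(T < 7) = 1/3.
Σ over the event: 2·1/9 + 3·1/9 + 4·1/9 = 1.
E[T | T < 7] = (1) / (1/3) = 3.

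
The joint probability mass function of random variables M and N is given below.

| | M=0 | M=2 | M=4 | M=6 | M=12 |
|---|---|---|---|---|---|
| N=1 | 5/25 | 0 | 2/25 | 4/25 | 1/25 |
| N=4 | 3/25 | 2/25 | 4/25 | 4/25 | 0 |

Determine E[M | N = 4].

44/13

P(N = 4) = 13/25.
Σ M·P over the event = 0·(3/25) + 2·(2/25) + 4·(4/25) + 6·(4/25) = 44/25.
E[M | N = 4] = (44/25) / (13/25) = 44/13.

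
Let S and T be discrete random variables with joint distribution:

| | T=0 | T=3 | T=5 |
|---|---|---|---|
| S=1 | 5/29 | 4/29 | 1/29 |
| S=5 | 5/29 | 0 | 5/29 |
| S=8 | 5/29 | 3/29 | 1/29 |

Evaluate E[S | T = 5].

34/7

P(T = 5) = 7/29.
Σ S·P over the event = 1·(1/29) + 5·(5/29) + 8·(1/29) = 34/29.
E[S | T = 5] = (34/29) / (7/29) = 34/7.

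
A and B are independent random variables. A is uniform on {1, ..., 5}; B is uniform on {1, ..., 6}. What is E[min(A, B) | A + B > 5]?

57/20

P(A + B > 5) = 2/3.
Summing min(A,B)·P(x,y) over outcomes with A + B > 5 gives 19/10.
E[min(A, B) | A + B > 5] = (19/10) / (2/3) = 57/20.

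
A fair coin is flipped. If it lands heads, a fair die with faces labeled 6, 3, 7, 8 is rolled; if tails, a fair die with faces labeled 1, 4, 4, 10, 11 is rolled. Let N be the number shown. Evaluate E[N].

6

E[N | heads] = (6+3+7+8)/4 = 6.
E[N | tails] = (1+4+4+10+11)/5 = 6.
E[N] = (1/2)·(6) + (1/2)·(6) = 6.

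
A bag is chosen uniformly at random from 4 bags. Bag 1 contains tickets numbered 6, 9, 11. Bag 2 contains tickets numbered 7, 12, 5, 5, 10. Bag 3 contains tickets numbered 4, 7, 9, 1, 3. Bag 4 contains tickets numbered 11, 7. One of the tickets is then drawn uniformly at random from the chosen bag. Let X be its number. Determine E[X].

227/30

E[X | bag 1] = (6+9+11)/3 = 26/3.
E[X | bag 2] = (7+12+5+5+10)/5 = 39/5.
E[X | bag 3] = (4+7+9+1+3)/5 = 24/5.
E[X | bag 4] = (11+7)/2 = 9.
E[X] = (1/4)·(26/3) + (1/4)·(39/5) + (1/4)·(24/5) + (1/4)·(9) = 227/30.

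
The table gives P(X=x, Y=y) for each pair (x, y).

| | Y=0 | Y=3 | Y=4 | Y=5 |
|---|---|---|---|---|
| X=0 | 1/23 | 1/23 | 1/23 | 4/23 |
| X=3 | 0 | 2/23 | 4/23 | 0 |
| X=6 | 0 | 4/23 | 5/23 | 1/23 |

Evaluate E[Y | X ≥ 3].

P(X ≥ 3) = 16/23.
Σ Y·P over the event = 3·(2/23) + 4·(4/23) + 3·(4/23) + 4·(5/23) + 5·(1/23) = 59/23.
E[Y | X ≥ 3] = (59/23) / (16/23) = 59/16.

59/16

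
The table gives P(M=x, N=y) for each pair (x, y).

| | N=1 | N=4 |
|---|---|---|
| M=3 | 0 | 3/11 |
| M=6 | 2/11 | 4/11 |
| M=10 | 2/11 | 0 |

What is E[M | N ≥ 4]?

33/7

P(N ≥ 4) = 7/11.
Σ M·P over the event = 3·(3/11) + 6·(4/11) = 3.
E[M | N ≥ 4] = (3) / (7/11) = 33/7.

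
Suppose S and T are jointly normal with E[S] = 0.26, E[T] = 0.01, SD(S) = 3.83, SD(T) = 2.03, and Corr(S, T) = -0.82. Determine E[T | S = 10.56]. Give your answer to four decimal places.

E[T | S=x] = μ_T + ρ(σ_T/σ_S)(x − μ_S) for jointly normal variables.
E[T | S=10.56] = 0.01 + (-0.82)·(2.03/3.83)·(10.56 − (0.26)) = 0.01 + (-0.43462)·(10.3) = -4.4666.

-4.4666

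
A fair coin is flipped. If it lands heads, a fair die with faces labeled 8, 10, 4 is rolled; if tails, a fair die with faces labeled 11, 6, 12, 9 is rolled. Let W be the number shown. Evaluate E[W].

101/12

E[W | heads] = (8+10+4)/3 = 22/3.
E[W | tails] = (11+6+12+9)/4 = 19/2.
E[W] = (1/2)·(22/3) + (1/2)·(19/2) = 101/12.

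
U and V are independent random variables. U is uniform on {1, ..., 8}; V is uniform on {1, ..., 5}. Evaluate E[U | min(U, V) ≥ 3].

11/2

P(min(U, V) ≥ 3) = 9/20.
Summing U·P(x,y) over outcomes with min(U, V) ≥ 3 gives 99/40.
E[U | min(U, V) ≥ 3] = (99/40) / (9/20) = 11/2.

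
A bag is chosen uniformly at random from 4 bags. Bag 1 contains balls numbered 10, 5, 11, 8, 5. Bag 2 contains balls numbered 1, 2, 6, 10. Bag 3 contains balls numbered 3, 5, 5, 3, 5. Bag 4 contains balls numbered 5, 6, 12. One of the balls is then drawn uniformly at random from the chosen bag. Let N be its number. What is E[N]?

E[N | bag 1] = (10+5+11+8+5)/5 = 39/5.
E[N | bag 2] = (1+2+6+10)/4 = 19/4.
E[N | bag 3] = (3+5+5+3+5)/5 = 21/5.
E[N | bag 4] = (5+6+12)/3 = 23/3.
E[N] = (1/4)·(39/5) + (1/4)·(19/4) + (1/4)·(21/5) + (1/4)·(23/3) = 293/48.

293/48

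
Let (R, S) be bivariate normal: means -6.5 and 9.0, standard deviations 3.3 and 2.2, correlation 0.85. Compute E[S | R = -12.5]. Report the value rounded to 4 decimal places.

5.6000

E[S | R=x] = μ_S + ρ(σ_S/σ_R)(x − μ_R) for jointly normal variables.
E[S | R=-12.5] = 9.0 + (0.85)·(2.2/3.3)·(-12.5 − (-6.5)) = 9.0 + (0.56667)·(-6) = 5.6000.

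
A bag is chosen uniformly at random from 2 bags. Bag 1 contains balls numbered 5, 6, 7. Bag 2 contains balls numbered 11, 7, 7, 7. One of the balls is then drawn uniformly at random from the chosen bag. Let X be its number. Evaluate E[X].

E[X | bag 1] = (5+6+7)/3 = 6.
E[X | bag 2] = (11+7+7+7)/4 = 8.
By the law of total expectation,
E[X] = (1/2)·(6) + (1/2)·(8) = 7.

7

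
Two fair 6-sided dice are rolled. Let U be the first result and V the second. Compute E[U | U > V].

14/3

P(U > V) = 5/12.
Summing U·P(x,y) over outcomes with U > V gives 35/18.
E[U | U > V] = (35/18) / (5/12) = 14/3.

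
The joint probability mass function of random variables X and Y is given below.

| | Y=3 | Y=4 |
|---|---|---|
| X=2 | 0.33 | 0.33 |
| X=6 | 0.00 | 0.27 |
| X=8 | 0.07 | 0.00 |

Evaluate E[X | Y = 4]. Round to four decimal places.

P(Y = 4) = 0.60.
Summing X·P(X=x,Y=y) over the conditioning event gives 2.28.
E[X | Y = 4] = (2.28) / (0.60) = 3.8000.

3.8000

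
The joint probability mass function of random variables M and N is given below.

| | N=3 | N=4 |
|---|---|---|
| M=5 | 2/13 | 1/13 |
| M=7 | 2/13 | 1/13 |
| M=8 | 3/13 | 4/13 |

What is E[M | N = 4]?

22/3

P(N = 4) = 6/13.
Σ M·P over the event = 5·(1/13) + 7·(1/13) + 8·(4/13) = 44/13.
E[M | N = 4] = (44/13) / (6/13) = 22/3.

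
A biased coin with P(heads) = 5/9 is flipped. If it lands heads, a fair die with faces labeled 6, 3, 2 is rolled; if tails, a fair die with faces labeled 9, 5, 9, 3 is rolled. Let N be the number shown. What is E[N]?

133/27

E[N | heads] = (6+3+2)/3 = 11/3.
E[N | tails] = (9+5+9+3)/4 = 13/2.
By the law of total expectation,
E[N] = (5/9)·(11/3) + (4/9)·(13/2) = 133/27.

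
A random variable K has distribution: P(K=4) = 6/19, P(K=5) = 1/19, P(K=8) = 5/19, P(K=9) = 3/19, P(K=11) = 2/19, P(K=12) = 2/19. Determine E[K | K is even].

P(K is even) = 13/19.
Σ over the event: 4·6/19 + 8·5/19 + 12·2/19 = 88/19.
E[K | K is even] = (88/19) / (13/19) = 88/13.

88/13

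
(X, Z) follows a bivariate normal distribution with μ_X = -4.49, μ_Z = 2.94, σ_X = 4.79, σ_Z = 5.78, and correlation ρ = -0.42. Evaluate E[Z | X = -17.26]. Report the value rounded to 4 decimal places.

The regression of Z on X has slope ρ·σ_Z/σ_X and passes through (μ_X, μ_Z).
E[Z | X=-17.26] = 2.94 + (-0.42)·(5.78/4.79)·(-17.26 − (-4.49)) = 2.94 + (-0.506806)·(-12.77) = 9.4119.

9.4119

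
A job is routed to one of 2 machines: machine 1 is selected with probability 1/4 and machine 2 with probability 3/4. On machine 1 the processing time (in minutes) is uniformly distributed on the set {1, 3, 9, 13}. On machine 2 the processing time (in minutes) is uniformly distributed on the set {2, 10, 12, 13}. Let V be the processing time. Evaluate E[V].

E[V | machine 1] = (1+3+9+13)/4 = 13/2.
E[V | machine 2] = (2+10+12+13)/4 = 37/4.
E[V] = (1/4)·(13/2) + (3/4)·(37/4) = 137/16.

137/16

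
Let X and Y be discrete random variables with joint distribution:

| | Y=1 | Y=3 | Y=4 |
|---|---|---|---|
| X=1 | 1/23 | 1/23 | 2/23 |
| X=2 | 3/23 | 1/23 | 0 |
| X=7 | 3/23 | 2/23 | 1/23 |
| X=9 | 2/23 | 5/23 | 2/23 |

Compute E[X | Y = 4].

27/5

P(Y = 4) = 5/23.
Summing X·P(X=x,Y=y) over the conditioning event gives 27/23.
E[X | Y = 4] = (27/23) / (5/23) = 27/5.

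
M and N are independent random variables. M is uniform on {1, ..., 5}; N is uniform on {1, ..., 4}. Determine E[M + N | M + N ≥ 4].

P(M + N ≥ 4) = 17/20.
Summing (M+N)·P(x,y) over outcomes with M + N ≥ 4 gives 51/10.
E[M + N | M + N ≥ 4] = (51/10) / (17/20) = 6.

6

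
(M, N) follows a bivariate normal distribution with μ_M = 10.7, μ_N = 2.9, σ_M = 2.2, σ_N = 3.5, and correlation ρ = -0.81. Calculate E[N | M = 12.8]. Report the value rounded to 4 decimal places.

0.1939

The regression of N on M has slope ρ·σ_N/σ_M and passes through (μ_M, μ_N).
E[N | M=12.8] = 2.9 + (-0.81)·(3.5/2.2)·(12.8 − (10.7)) = 2.9 + (-1.2886)·(2.1) = 0.1939.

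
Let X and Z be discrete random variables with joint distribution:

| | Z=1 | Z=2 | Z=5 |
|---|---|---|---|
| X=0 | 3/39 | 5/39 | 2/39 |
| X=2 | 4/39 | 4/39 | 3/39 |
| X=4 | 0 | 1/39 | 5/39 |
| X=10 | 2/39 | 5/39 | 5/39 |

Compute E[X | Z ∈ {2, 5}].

23/5

P(Z ∈ {2, 5}) = 10/13.
Σ X·P over the event = 0·(5/39) + 0·(2/39) + 2·(4/39) + 2·(3/39) + 4·(1/39) + 4·(5/39) + 10·(5/39) + 10·(5/39) = 46/13.
E[X | Z ∈ {2, 5}] = (46/13) / (10/13) = 23/5.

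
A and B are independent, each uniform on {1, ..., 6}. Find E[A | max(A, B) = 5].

P(max(A, B) = 5) = 1/4.
Summing A·P(x,y) over outcomes with max(A, B) = 5 gives 35/36.
E[A | max(A, B) = 5] = (35/36) / (1/4) = 35/9.

35/9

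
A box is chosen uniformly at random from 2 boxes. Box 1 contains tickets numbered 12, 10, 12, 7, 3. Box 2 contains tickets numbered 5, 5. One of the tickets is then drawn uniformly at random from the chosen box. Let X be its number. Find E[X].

69/10

E[X | box 1] = (12+10+12+7+3)/5 = 44/5.
E[X | box 2] = (5+5)/2 = 5.
E[X] = (1/2)·(44/5) + (1/2)·(5) = 69/10.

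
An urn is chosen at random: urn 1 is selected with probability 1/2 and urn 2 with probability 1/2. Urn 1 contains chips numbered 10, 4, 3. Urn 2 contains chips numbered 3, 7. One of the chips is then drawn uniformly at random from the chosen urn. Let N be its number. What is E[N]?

E[N | urn 1] = (10+4+3)/3 = 17/3.
E[N | urn 2] = (3+7)/2 = 5.
By the law of total expectation,
E[N] = (1/2)·(17/3) + (1/2)·(5) = 16/3.

16/3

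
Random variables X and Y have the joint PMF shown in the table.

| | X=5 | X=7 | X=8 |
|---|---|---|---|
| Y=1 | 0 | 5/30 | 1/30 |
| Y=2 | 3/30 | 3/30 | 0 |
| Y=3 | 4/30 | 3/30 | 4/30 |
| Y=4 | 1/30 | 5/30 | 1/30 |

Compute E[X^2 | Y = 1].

103/2

P(Y = 1) = 1/5.
Σ X^2·P over the event = 49·(5/30) + 64·(1/30) = 103/10.
E[X^2 | Y = 1] = (103/10) / (1/5) = 103/2.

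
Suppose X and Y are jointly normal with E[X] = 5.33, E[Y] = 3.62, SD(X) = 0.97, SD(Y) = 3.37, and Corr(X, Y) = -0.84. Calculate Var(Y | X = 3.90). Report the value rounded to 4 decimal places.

3.3435

The conditional variance in a bivariate normal is σ_Y²(1 − ρ²), independent of x.
Var(Y | X=3.90) = (3.37)²·(1 − (-0.84)²) = 11.3569·0.2944 = 3.3435.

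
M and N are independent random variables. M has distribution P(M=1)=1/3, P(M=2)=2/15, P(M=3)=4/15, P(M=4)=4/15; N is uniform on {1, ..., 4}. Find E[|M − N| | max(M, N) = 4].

47/27

P(max(M, N) = 4) = 9/20.
Summing |M−N|·P(x,y) over outcomes with max(M, N) = 4 gives 47/60.
E[|M − N| | max(M, N) = 4] = (47/60) / (9/20) = 47/27.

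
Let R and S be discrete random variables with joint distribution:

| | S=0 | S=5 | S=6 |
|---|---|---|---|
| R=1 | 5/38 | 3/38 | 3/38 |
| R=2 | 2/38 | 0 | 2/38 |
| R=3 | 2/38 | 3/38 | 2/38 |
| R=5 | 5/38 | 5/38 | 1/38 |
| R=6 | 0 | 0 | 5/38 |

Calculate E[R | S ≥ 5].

85/24

P(S ≥ 5) = 12/19.
Summing R·P(R=x,S=y) over the conditioning event gives 85/38.
E[R | S ≥ 5] = (85/38) / (12/19) = 85/24.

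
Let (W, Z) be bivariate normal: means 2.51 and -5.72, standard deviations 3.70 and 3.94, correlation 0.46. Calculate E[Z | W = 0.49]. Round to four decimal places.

-6.7095

The regression of Z on W has slope ρ·σ_Z/σ_W and passes through (μ_W, μ_Z).
E[Z | W=0.49] = -5.72 + (0.46)·(3.94/3.70)·(0.49 − (2.51)) = -5.72 + (0.48984)·(-2.02) = -6.7095.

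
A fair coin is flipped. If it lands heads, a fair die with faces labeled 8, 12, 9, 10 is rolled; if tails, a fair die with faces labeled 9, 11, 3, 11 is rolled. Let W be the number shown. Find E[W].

73/8

E[W | heads] = (8+12+9+10)/4 = 39/4.
E[W | tails] = (9+11+3+11)/4 = 17/2.
By the law of total expectation,
E[W] = (1/2)·(39/4) + (1/2)·(17/2) = 73/8.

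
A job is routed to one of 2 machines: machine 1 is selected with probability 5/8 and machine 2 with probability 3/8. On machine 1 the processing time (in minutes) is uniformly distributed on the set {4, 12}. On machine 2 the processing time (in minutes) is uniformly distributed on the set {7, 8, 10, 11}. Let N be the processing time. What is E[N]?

67/8

E[N | machine 1] = (4+12)/2 = 8.
E[N | machine 2] = (7+8+10+11)/4 = 9.
E[N] = (5/8)·(8) + (3/8)·(9) = 67/8.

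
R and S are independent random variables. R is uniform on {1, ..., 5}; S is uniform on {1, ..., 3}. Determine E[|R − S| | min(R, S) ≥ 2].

5/4

Outcomes with min(R, S) ≥ 2: (2,2), (2,3), (3,2), (3,3), (4,2), (4,3), (5,2), (5,3), each with probability 1/15.
E[|R − S| | min(R, S) ≥ 2] = (0 + 1 + 1 + 0 + 2 + 1 + 3 + 2) / 8 = 5/4.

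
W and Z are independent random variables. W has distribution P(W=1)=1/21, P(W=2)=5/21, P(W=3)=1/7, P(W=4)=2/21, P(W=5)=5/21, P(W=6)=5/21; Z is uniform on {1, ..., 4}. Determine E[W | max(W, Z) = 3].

38/15

P(max(W, Z) = 3) = 5/28.
Summing W·P(x,y) over outcomes with max(W, Z) = 3 gives 19/42.
E[W | max(W, Z) = 3] = (19/42) / (5/28) = 38/15.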